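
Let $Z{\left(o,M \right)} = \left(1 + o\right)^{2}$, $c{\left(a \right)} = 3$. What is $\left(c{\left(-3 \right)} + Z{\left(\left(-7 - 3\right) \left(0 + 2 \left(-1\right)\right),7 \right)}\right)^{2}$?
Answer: $197136$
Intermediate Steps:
$\left(c{\left(-3 \right)} + Z{\left(\left(-7 - 3\right) \left(0 + 2 \left(-1\right)\right),7 \right)}\right)^{2} = \left(3 + \left(1 + \left(-7 - 3\right) \left(0 + 2 \left(-1\right)\right)\right)^{2}\right)^{2} = \left(3 + \left(1 - 10 \left(0 - 2\right)\right)^{2}\right)^{2} = \left(3 + \left(1 - -20\right)^{2}\right)^{2} = \left(3 + \left(1 + 20\right)^{2}\right)^{2} = \left(3 + 21^{2}\right)^{2} = \left(3 + 441\right)^{2} = 444^{2} = 197136$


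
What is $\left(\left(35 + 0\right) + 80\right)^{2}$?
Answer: $13225$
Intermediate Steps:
$\left(\left(35 + 0\right) + 80\right)^{2} = \left(35 + 80\right)^{2} = 115^{2} = 13225$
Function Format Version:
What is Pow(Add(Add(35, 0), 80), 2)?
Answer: 13225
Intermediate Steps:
Pow(Add(Add(35, 0), 80), 2) = Pow(Add(35, 80), 2) = Pow(115, 2) = 13225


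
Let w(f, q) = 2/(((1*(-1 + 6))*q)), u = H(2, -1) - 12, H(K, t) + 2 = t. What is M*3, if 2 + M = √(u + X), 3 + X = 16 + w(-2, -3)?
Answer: -6 + 4*I*√30/5 ≈ -6.0 + 4.3818*I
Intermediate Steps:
H(K, t) = -2 + t
u = -15 (u = (-2 - 1) - 12 = -3 - 12 = -15)
w(f, q) = 2/(5*q) (w(f, q) = 2/(((1*5)*q)) = 2/((5*q)) = 2*(1/(5*q)) = 2/(5*q))
X = 193/15 (X = -3 + (16 + (⅖)/(-3)) = -3 + (16 + (⅖)*(-⅓)) = -3 + (16 - 2/15) = -3 + 238/15 = 193/15 ≈ 12.867)
M = -2 + 4*I*√30/15 (M = -2 + √(-15 + 193/15) = -2 + √(-32/15) = -2 + 4*I*√30/15 ≈ -2.0 + 1.4606*I)
M*3 = (-2 + 4*I*√30/15)*3 = -6 + 4*I*√30/5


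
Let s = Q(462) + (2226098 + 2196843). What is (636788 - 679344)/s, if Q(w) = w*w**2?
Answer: -42556/103034069 ≈ -0.00041303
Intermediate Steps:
Q(w) = w**3
s = 103034069 (s = 462**3 + (2226098 + 2196843) = 98611128 + 4422941 = 103034069)
(636788 - 679344)/s = (636788 - 679344)/103034069 = -42556*1/103034069 = -42556/103034069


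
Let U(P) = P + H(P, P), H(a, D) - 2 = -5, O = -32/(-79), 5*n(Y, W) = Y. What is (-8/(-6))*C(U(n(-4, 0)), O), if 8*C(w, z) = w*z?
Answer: -304/1185 ≈ -0.25654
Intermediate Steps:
n(Y, W) = Y/5
O = 32/79 (O = -32*(-1/79) = 32/79 ≈ 0.40506)
H(a, D) = -3 (H(a, D) = 2 - 5 = -3)
U(P) = -3 + P (U(P) = P - 3 = -3 + P)
C(w, z) = w*z/8 (C(w, z) = (w*z)/8 = w*z/8)
(-8/(-6))*C(U(n(-4, 0)), O) = (-8/(-6))*((⅛)*(-3 + (⅕)*(-4))*(32/79)) = (-8*(-⅙))*((⅛)*(-3 - ⅘)*(32/79)) = 4*((⅛)*(-19/5)*(32/79))/3 = (4/3)*(-76/395) = -304/1185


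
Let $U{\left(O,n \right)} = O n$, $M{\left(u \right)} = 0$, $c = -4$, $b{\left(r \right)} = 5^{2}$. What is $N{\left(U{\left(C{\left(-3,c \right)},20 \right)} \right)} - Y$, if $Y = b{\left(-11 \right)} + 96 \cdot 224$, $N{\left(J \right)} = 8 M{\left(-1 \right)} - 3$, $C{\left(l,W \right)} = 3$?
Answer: $-21532$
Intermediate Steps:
$b{\left(r \right)} = 25$
$N{\left(J \right)} = -3$ ($N{\left(J \right)} = 8 \cdot 0 - 3 = 0 - 3 = -3$)
$Y = 21529$ ($Y = 25 + 96 \cdot 224 = 25 + 21504 = 21529$)
$N{\left(U{\left(C{\left(-3,c \right)},20 \right)} \right)} - Y = -3 - 21529 = -21532$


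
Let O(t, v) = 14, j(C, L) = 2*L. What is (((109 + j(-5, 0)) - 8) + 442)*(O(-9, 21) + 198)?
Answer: 115116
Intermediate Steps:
(((109 + j(-5, 0)) - 8) + 442)*(O(-9, 21) + 198) = (((109 + 2*0) - 8) + 442)*(14 + 198) = (((109 + 0) - 8) + 442)*212 = ((109 - 8) + 442)*212 = (101 + 442)*212 = 543*212 = 115116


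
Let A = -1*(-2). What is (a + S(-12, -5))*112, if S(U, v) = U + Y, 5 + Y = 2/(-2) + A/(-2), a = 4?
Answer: -1680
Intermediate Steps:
A = 2
Y = -7 (Y = -5 + (2/(-2) + 2/(-2)) = -5 + (2*(-1/2) + 2*(-1/2)) = -5 + (-1 - 1) = -5 - 2 = -7)
S(U, v) = -7 + U (S(U, v) = U - 7 = -7 + U)
(a + S(-12, -5))*112 = (4 + (-7 - 12))*112 = (4 - 19)*112 = -15*112 = -1680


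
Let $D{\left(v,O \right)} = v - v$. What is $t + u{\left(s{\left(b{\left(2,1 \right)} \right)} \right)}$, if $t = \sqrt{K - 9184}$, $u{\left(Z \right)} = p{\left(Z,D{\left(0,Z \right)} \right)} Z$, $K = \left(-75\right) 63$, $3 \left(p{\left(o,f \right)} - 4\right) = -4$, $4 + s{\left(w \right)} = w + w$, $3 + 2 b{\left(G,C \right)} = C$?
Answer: $-16 + i \sqrt{13909} \approx -16.0 + 117.94 i$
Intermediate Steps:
$b{\left(G,C \right)} = - \frac{3}{2} + \frac{C}{2}$
$s{\left(w \right)} = -4 + 2 w$ ($s{\left(w \right)} = -4 + \left(w + w\right) = -4 + 2 w$)
$D{\left(v,O \right)} = 0$
$p{\left(o,f \right)} = \frac{8}{3}$ ($p{\left(o,f \right)} = 4 + \frac{1}{3} \left(-4\right) = 4 - \frac{4}{3} = \frac{8}{3}$)
$K = -4725$
$u{\left(Z \right)} = \frac{8 Z}{3}$
$t = i \sqrt{13909}$ ($t = \sqrt{-4725 - 9184} = \sqrt{-13909} = i \sqrt{13909} \approx 117.94 i$)
$t + u{\left(s{\left(b{\left(2,1 \right)} \right)} \right)} = i \sqrt{13909} + \frac{8 \left(-4 + 2 \left(- \frac{3}{2} + \frac{1}{2} \cdot 1\right)\right)}{3} = i \sqrt{13909} + \frac{8 \left(-4 + 2 \left(- \frac{3}{2} + \frac{1}{2}\right)\right)}{3} = i \sqrt{13909} + \frac{8 \left(-4 + 2 \left(-1\right)\right)}{3} = i \sqrt{13909} + \frac{8 \left(-4 - 2\right)}{3} = i \sqrt{13909} + \frac{8}{3} \left(-6\right) = i \sqrt{13909} - 16 = -16 + i \sqrt{13909}$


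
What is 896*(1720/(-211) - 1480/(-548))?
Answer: -141182720/28907 ≈ -4884.0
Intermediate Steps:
896*(1720/(-211) - 1480/(-548)) = 896*(1720*(-1/211) - 1480*(-1/548)) = 896*(-1720/211 + 370/137) = 896*(-157570/28907) = -141182720/28907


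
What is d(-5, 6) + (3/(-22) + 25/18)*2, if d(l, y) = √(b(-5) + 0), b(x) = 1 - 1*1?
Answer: 248/99 ≈ 2.5051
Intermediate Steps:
b(x) = 0 (b(x) = 1 - 1 = 0)
d(l, y) = 0 (d(l, y) = √(0 + 0) = √0 = 0)
d(-5, 6) + (3/(-22) + 25/18)*2 = 0 + (3/(-22) + 25/18)*2 = 0 + (3*(-1/22) + 25*(1/18))*2 = 0 + (-3/22 + 25/18)*2 = 0 + (124/99)*2 = 0 + 248/99 = 248/99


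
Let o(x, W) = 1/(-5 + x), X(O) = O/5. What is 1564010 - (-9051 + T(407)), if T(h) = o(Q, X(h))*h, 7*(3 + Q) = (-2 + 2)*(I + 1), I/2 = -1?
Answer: 12584895/8 ≈ 1.5731e+6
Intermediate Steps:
I = -2 (I = 2*(-1) = -2)
Q = -3 (Q = -3 + ((-2 + 2)*(-2 + 1))/7 = -3 + (0*(-1))/7 = -3 + (⅐)*0 = -3 + 0 = -3)
X(O) = O/5 (X(O) = O*(⅕) = O/5)
T(h) = -h/8 (T(h) = h/(-5 - 3) = h/(-8) = -h/8)
1564010 - (-9051 + T(407)) = 1564010 - (-9051 - ⅛*407) = 1564010 - (-9051 - 407/8) = 1564010 - 1*(-72815/8) = 1564010 + 72815/8 = 12584895/8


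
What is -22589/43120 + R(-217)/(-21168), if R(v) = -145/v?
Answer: -66178463/126320040 ≈ -0.52390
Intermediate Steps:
-22589/43120 + R(-217)/(-21168) = -22589/43120 - 145/(-217)/(-21168) = -22589*1/43120 - 145*(-1/217)*(-1/21168) = -461/880 + (145/217)*(-1/21168) = -461/880 - 145/4593456 = -66178463/126320040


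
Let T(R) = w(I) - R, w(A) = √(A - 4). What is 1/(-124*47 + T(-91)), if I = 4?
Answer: -1/5737 ≈ -0.00017431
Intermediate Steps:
w(A) = √(-4 + A)
T(R) = -R (T(R) = √(-4 + 4) - R = √0 - R = 0 - R = -R)
1/(-124*47 + T(-91)) = 1/(-124*47 - 1*(-91)) = 1/(-5828 + 91) = 1/(-5737) = -1/5737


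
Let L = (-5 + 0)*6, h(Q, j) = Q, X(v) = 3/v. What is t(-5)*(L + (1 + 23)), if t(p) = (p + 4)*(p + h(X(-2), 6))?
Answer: -39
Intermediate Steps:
L = -30 (L = -5*6 = -30)
t(p) = (4 + p)*(-3/2 + p) (t(p) = (p + 4)*(p + 3/(-2)) = (4 + p)*(p + 3*(-1/2)) = (4 + p)*(p - 3/2) = (4 + p)*(-3/2 + p))
t(-5)*(L + (1 + 23)) = (-6 + (-5)**2 + (5/2)*(-5))*(-30 + (1 + 23)) = (-6 + 25 - 25/2)*(-30 + 24) = (13/2)*(-6) = -39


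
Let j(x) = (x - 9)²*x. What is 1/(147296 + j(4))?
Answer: 1/147396 ≈ 6.7844e-6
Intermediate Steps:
j(x) = x*(-9 + x)² (j(x) = (-9 + x)²*x = x*(-9 + x)²)
1/(147296 + j(4)) = 1/(147296 + 4*(-9 + 4)²) = 1/(147296 + 4*(-5)²) = 1/(147296 + 4*25) = 1/(147296 + 100) = 1/147396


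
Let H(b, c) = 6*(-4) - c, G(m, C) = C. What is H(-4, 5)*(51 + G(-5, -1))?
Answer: -1450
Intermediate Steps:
H(b, c) = -24 - c
H(-4, 5)*(51 + G(-5, -1)) = (-24 - 1*5)*(51 - 1) = (-24 - 5)*50 = -29*50 = -1450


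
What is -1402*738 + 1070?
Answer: -1033606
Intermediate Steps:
-1402*738 + 1070 = -1034676 + 1070 = -1033606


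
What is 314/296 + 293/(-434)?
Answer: 12387/32116 ≈ 0.38570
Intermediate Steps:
314/296 + 293/(-434) = 314*(1/296) + 293*(-1/434) = 157/148 - 293/434 = 12387/32116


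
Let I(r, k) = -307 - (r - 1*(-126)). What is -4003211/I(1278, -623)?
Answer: 4003211/1711 ≈ 2339.7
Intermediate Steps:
I(r, k) = -433 - r (I(r, k) = -307 - (r + 126) = -307 - (126 + r) = -307 + (-126 - r) = -433 - r)
-4003211/I(1278, -623) = -4003211/(-433 - 1*1278) = -4003211/(-433 - 1278) = -4003211/(-1711) = -4003211*(-1/1711) = 4003211/1711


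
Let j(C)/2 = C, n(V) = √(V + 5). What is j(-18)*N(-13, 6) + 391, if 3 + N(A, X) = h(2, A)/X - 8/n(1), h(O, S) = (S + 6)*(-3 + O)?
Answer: 457 + 48*√6 ≈ 574.58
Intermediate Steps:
h(O, S) = (-3 + O)*(6 + S) (h(O, S) = (6 + S)*(-3 + O) = (-3 + O)*(6 + S))
n(V) = √(5 + V)
N(A, X) = -3 - 4*√6/3 + (-6 - A)/X (N(A, X) = -3 + ((-18 - 3*A + 6*2 + 2*A)/X - 8/√(5 + 1)) = -3 + ((-18 - 3*A + 12 + 2*A)/X - 8*√6/6) = -3 + ((-6 - A)/X - 4*√6/3) = -3 + (-4*√6/3 + (-6 - A)/X) = -3 - 4*√6/3 + (-6 - A)/X)
j(C) = 2*C
j(-18)*N(-13, 6) + 391 = (2*(-18))*((-6 - 1*(-13) + (⅓)*6*(-9 - 4*√6))/6) + 391 = -6*(-6 + 13 + (-18 - 8*√6)) + 391 = -6*(-11 - 8*√6) + 391 = -36*(-11/6 - 4*√6/3) + 391 = (66 + 48*√6) + 391 = 457 + 48*√6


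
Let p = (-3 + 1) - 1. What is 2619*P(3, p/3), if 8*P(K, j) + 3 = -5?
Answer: -2619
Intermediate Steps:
p = -3 (p = -2 - 1 = -3)
P(K, j) = -1 (P(K, j) = -3/8 + (⅛)*(-5) = -3/8 - 5/8 = -1)
2619*P(3, p/3) = 2619*(-1) = -2619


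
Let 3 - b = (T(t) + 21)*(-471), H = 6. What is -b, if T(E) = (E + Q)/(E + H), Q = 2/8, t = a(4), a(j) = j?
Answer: -403767/40 ≈ -10094.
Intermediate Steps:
t = 4
Q = ¼ (Q = 2*(⅛) = ¼ ≈ 0.25000)
T(E) = (¼ + E)/(6 + E) (T(E) = (E + ¼)/(E + 6) = (¼ + E)/(6 + E))
b = 403767/40 (b = 3 - ((¼ + 4)/(6 + 4) + 21)*(-471) = 3 - ((17/4)/10 + 21)*(-471) = 3 - ((⅒)*(17/4) + 21)*(-471) = 3 - (17/40 + 21)*(-471) = 3 - 857*(-471)/40 = 3 - 1*(-403647/40) = 3 + 403647/40 = 403767/40 ≈ 10094.)
-b = -1*403767/40 = -403767/40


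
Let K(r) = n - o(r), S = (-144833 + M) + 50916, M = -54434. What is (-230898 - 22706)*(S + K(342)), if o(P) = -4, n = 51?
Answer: 37608458784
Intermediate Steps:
S = -148351 (S = (-144833 - 54434) + 50916 = -199267 + 50916 = -148351)
K(r) = 55 (K(r) = 51 - 1*(-4) = 51 + 4 = 55)
(-230898 - 22706)*(S + K(342)) = (-230898 - 22706)*(-148351 + 55) = -253604*(-148296) = 37608458784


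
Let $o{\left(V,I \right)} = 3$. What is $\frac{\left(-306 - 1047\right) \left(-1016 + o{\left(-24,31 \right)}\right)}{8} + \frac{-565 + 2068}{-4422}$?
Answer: $\frac{1010122089}{5896} \approx 1.7132 \cdot 10^{5}$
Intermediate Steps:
$\frac{\left(-306 - 1047\right) \left(-1016 + o{\left(-24,31 \right)}\right)}{8} + \frac{-565 + 2068}{-4422} = \frac{\left(-306 - 1047\right) \left(-1016 + 3\right)}{8} + \frac{-565 + 2068}{-4422} = \left(-1353\right) \left(-1013\right) \frac{1}{8} + 1503 \left(- \frac{1}{4422}\right) = 1370589 \cdot \frac{1}{8} - \frac{501}{1474} = \frac{1370589}{8} - \frac{501}{1474} = \frac{1010122089}{5896}$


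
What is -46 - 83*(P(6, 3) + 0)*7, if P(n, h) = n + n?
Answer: -7018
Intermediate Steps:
P(n, h) = 2*n
-46 - 83*(P(6, 3) + 0)*7 = -46 - 83*(2*6 + 0)*7 = -46 - 83*(12 + 0)*7 = -46 - 996*7 = -46 - 83*84 = -46 - 6972 = -7018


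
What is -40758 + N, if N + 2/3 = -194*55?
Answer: -154286/3 ≈ -51429.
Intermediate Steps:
N = -32012/3 (N = -2/3 - 194*55 = -2/3 - 10670 = -32012/3 ≈ -10671.)
-40758 + N = -40758 - 32012/3 = -154286/3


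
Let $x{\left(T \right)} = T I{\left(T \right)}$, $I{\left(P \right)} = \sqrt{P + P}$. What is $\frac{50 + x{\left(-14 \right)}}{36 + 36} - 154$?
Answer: $- \frac{5519}{36} - \frac{7 i \sqrt{7}}{18} \approx -153.31 - 1.0289 i$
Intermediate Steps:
$I{\left(P \right)} = \sqrt{2} \sqrt{P}$ ($I{\left(P \right)} = \sqrt{2 P} = \sqrt{2} \sqrt{P}$)
$x{\left(T \right)} = \sqrt{2} T^{\frac{3}{2}}$ ($x{\left(T \right)} = T \sqrt{2} \sqrt{T} = \sqrt{2} T^{\frac{3}{2}}$)
$\frac{50 + x{\left(-14 \right)}}{36 + 36} - 154 = \frac{50 + \sqrt{2} \left(-14\right)^{\frac{3}{2}}}{36 + 36} - 154 = \frac{50 + \sqrt{2} \left(- 14 i \sqrt{14}\right)}{72} - 154 = \left(50 - 28 i \sqrt{7}\right) \frac{1}{72} - 154 = \left(\frac{25}{36} - \frac{7 i \sqrt{7}}{18}\right) - 154 = - \frac{5519}{36} - \frac{7 i \sqrt{7}}{18}$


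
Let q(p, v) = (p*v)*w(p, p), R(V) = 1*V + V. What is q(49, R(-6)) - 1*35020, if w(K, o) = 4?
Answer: -37372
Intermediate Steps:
R(V) = 2*V (R(V) = V + V = 2*V)
q(p, v) = 4*p*v (q(p, v) = (p*v)*4 = 4*p*v)
q(49, R(-6)) - 1*35020 = 4*49*(2*(-6)) - 1*35020 = 4*49*(-12) - 35020 = -2352 - 35020 = -37372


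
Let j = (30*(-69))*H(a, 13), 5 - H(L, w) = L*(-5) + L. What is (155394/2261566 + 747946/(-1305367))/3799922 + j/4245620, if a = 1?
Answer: -2612477625618660237031/595343630305930360487801 ≈ -0.0043882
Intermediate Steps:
H(L, w) = 5 + 4*L (H(L, w) = 5 - (L*(-5) + L) = 5 - (-5*L + L) = 5 - (-4)*L = 5 + 4*L)
j = -18630 (j = (30*(-69))*(5 + 4*1) = -2070*(5 + 4) = -2070*9 = -18630)
(155394/2261566 + 747946/(-1305367))/3799922 + j/4245620 = (155394/2261566 + 747946/(-1305367))/3799922 - 18630/4245620 = (155394*(1/2261566) + 747946*(-1/1305367))*(1/3799922) - 18630*1/4245620 = (77697/1130783 - 747946/1305367)*(1/3799922) - 1863/424562 = -744341521919/1476086812361*1/3799922 - 1863/424562 = -744341521919/5609014752200435842 - 1863/424562 = -2612477625618660237031/595343630305930360487801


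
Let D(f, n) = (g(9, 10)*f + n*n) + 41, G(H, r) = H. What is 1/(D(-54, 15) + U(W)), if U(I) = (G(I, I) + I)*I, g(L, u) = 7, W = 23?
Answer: 1/946 ≈ 0.0010571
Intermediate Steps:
U(I) = 2*I**2 (U(I) = (I + I)*I = (2*I)*I = 2*I**2)
D(f, n) = 41 + n**2 + 7*f (D(f, n) = (7*f + n*n) + 41 = (7*f + n**2) + 41 = (n**2 + 7*f) + 41 = 41 + n**2 + 7*f)
1/(D(-54, 15) + U(W)) = 1/((41 + 15**2 + 7*(-54)) + 2*23**2) = 1/((41 + 225 - 378) + 2*529) = 1/(-112 + 1058) = 1/946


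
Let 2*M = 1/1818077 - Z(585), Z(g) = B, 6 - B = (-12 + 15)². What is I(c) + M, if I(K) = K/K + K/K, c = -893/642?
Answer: 6363270/1818077 ≈ 3.5000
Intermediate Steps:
c = -893/642 (c = -893*1/642 = -893/642 ≈ -1.3910)
I(K) = 2 (I(K) = 1 + 1 = 2)
B = -3 (B = 6 - (-12 + 15)² = 6 - 1*3² = 6 - 1*9 = 6 - 9 = -3)
Z(g) = -3
M = 2727116/1818077 (M = (1/1818077 - 1*(-3))/2 = (1/1818077 + 3)/2 = (½)*(5454232/1818077) = 2727116/1818077 ≈ 1.5000)
I(c) + M = 2 + 2727116/1818077 = 6363270/1818077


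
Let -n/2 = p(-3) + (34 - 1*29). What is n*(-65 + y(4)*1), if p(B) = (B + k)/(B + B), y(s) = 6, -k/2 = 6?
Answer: 885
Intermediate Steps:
k = -12 (k = -2*6 = -12)
p(B) = (-12 + B)/(2*B) (p(B) = (B - 12)/(B + B) = (-12 + B)/((2*B)) = (-12 + B)*(1/(2*B)) = (-12 + B)/(2*B))
n = -15 (n = -2*((½)*(-12 - 3)/(-3) + (34 - 1*29)) = -2*((½)*(-⅓)*(-15) + (34 - 29)) = -2*(5/2 + 5) = -2*15/2 = -15)
n*(-65 + y(4)*1) = -15*(-65 + 6*1) = -15*(-65 + 6) = -15*(-59) = 885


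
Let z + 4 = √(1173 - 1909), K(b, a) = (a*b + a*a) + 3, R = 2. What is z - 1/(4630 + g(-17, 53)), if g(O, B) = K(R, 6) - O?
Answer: -18793/4698 + 4*I*√46 ≈ -4.0002 + 27.129*I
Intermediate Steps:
K(b, a) = 3 + a² + a*b (K(b, a) = (a*b + a²) + 3 = (a² + a*b) + 3 = 3 + a² + a*b)
g(O, B) = 51 - O (g(O, B) = (3 + 6² + 6*2) - O = (3 + 36 + 12) - O = 51 - O)
z = -4 + 4*I*√46 (z = -4 + √(1173 - 1909) = -4 + √(-736) = -4 + 4*I*√46 ≈ -4.0 + 27.129*I)
z - 1/(4630 + g(-17, 53)) = (-4 + 4*I*√46) - 1/(4630 + (51 - 1*(-17))) = (-4 + 4*I*√46) - 1/(4630 + (51 + 17)) = (-4 + 4*I*√46) - 1/(4630 + 68) = (-4 + 4*I*√46) - 1/4698 = -18793/4698 + 4*I*√46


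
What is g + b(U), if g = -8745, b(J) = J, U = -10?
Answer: -8755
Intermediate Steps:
g + b(U) = -8745 - 10 = -8755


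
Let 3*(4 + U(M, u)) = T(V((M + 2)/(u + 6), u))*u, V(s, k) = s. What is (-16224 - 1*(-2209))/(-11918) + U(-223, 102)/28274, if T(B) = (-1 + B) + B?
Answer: 2660504794/2274544341 ≈ 1.1697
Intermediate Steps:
T(B) = -1 + 2*B
U(M, u) = -4 + u*(-1 + 2*(2 + M)/(6 + u))/3 (U(M, u) = -4 + ((-1 + 2*((M + 2)/(u + 6)))*u)/3 = -4 + ((-1 + 2*((2 + M)/(6 + u)))*u)/3 = -4 + ((-1 + 2*(2 + M)/(6 + u))*u)/3 = -4 + (u*(-1 + 2*(2 + M)/(6 + u)))/3 = -4 + u*(-1 + 2*(2 + M)/(6 + u))/3)
(-16224 - 1*(-2209))/(-11918) + U(-223, 102)/28274 = (-16224 - 1*(-2209))/(-11918) + ((-72 - 12*102 + 102*(-2 - 1*102 + 2*(-223)))/(3*(6 + 102)))/28274 = (-16224 + 2209)*(-1/11918) + ((⅓)*(-72 - 1224 + 102*(-2 - 102 - 446))/108)*(1/28274) = -14015*(-1/11918) + ((⅓)*(1/108)*(-72 - 1224 + 102*(-550)))*(1/28274) = 14015/11918 + ((⅓)*(1/108)*(-72 - 1224 - 56100))*(1/28274) = 14015/11918 + ((⅓)*(1/108)*(-57396))*(1/28274) = 14015/11918 - 4783/27*1/28274 = 14015/11918 - 4783/763398 = 2660504794/2274544341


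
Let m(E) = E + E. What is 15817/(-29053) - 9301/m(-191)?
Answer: 264179859/11098246 ≈ 23.804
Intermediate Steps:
m(E) = 2*E
15817/(-29053) - 9301/m(-191) = 15817/(-29053) - 9301/(2*(-191)) = 15817*(-1/29053) - 9301/(-382) = -15817/29053 - 9301*(-1/382) = -15817/29053 + 9301/382 = 264179859/11098246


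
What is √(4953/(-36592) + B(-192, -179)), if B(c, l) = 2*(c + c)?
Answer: I*√64282101783/9148 ≈ 27.715*I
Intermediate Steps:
B(c, l) = 4*c (B(c, l) = 2*(2*c) = 4*c)
√(4953/(-36592) + B(-192, -179)) = √(4953/(-36592) + 4*(-192)) = √(4953*(-1/36592) - 768) = √(-4953/36592 - 768) = √(-28107609/36592) = I*√64282101783/9148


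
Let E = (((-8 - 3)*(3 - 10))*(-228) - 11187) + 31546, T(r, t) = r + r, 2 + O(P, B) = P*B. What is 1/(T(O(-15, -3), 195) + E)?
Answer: 1/2889 ≈ 0.00034614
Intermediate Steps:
O(P, B) = -2 + B*P (O(P, B) = -2 + P*B = -2 + B*P)
T(r, t) = 2*r
E = 2803 (E = (-11*(-7)*(-228) - 11187) + 31546 = (77*(-228) - 11187) + 31546 = (-17556 - 11187) + 31546 = -28743 + 31546 = 2803)
1/(T(O(-15, -3), 195) + E) = 1/(2*(-2 - 3*(-15)) + 2803) = 1/(2*(-2 + 45) + 2803) = 1/(2*43 + 2803) = 1/(86 + 2803) = 1/2889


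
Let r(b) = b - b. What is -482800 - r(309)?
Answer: -482800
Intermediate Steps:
r(b) = 0
-482800 - r(309) = -482800 - 1*0 = -482800 + 0 = -482800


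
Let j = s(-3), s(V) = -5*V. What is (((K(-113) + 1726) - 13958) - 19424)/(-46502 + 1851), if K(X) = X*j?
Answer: 33351/44651 ≈ 0.74693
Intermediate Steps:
j = 15 (j = -5*(-3) = 15)
K(X) = 15*X (K(X) = X*15 = 15*X)
(((K(-113) + 1726) - 13958) - 19424)/(-46502 + 1851) = (((15*(-113) + 1726) - 13958) - 19424)/(-46502 + 1851) = (((-1695 + 1726) - 13958) - 19424)/(-44651) = ((31 - 13958) - 19424)*(-1/44651) = (-13927 - 19424)*(-1/44651) = -33351*(-1/44651) = 33351/44651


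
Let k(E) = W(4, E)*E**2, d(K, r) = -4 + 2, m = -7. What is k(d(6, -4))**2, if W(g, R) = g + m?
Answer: 144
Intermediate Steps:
d(K, r) = -2
W(g, R) = -7 + g (W(g, R) = g - 7 = -7 + g)
k(E) = -3*E**2 (k(E) = (-7 + 4)*E**2 = -3*E**2)
k(d(6, -4))**2 = (-3*(-2)**2)**2 = (-3*4)**2 = (-12)**2 = 144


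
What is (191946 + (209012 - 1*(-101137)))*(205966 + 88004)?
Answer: 147600867150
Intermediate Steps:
(191946 + (209012 - 1*(-101137)))*(205966 + 88004) = (191946 + (209012 + 101137))*293970 = (191946 + 310149)*293970 = 502095*293970 = 147600867150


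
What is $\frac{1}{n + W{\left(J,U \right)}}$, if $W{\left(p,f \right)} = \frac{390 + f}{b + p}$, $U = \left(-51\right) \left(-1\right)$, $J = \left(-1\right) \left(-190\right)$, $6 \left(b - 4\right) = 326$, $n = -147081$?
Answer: $- \frac{745}{109574022} \approx -6.7991 \cdot 10^{-6}$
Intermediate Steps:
$b = \frac{175}{3}$ ($b = 4 + \frac{1}{6} \cdot 326 = 4 + \frac{163}{3} = \frac{175}{3} \approx 58.333$)
$J = 190$
$U = 51$
$W{\left(p,f \right)} = \frac{390 + f}{\frac{175}{3} + p}$
$\frac{1}{n + W{\left(J,U \right)}} = \frac{1}{-147081 + \frac{3 \left(390 + 51\right)}{175 + 3 \cdot 190}} = \frac{1}{-147081 + 3 \frac{1}{175 + 570} \cdot 441} = \frac{1}{-147081 + 3 \cdot \frac{1}{745} \cdot 441} = \frac{1}{-147081 + \frac{1323}{745}} = \frac{1}{- \frac{109574022}{745}} = - \frac{745}{109574022}$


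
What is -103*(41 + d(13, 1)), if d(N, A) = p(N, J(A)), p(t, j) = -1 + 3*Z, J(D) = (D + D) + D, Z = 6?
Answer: -5974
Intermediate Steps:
J(D) = 3*D (J(D) = 2*D + D = 3*D)
p(t, j) = 17 (p(t, j) = -1 + 3*6 = -1 + 18 = 17)
d(N, A) = 17
-103*(41 + d(13, 1)) = -103*(41 + 17) = -103*58 = -5974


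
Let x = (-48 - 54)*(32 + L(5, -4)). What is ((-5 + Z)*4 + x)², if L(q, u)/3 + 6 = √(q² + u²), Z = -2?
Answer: 5959012 + 891072*√41 ≈ 1.1665e+7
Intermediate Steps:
L(q, u) = -18 + 3*√(q² + u²)
x = -1428 - 306*√41 (x = (-48 - 54)*(32 + (-18 + 3*√(5² + (-4)²))) = -102*(32 + (-18 + 3*√(25 + 16))) = -102*(32 + (-18 + 3*√41)) = -102*(14 + 3*√41) = -1428 - 306*√41 ≈ -3387.4)
((-5 + Z)*4 + x)² = ((-5 - 2)*4 + (-1428 - 306*√41))² = (-7*4 + (-1428 - 306*√41))² = (-28 + (-1428 - 306*√41))² = (-1456 - 306*√41)²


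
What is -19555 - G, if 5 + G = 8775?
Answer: -28325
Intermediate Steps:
G = 8770 (G = -5 + 8775 = 8770)
-19555 - G = -19555 - 1*8770 = -19555 - 8770 = -28325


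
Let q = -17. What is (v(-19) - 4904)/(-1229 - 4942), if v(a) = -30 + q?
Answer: 4951/6171 ≈ 0.80230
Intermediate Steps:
v(a) = -47 (v(a) = -30 - 17 = -47)
(v(-19) - 4904)/(-1229 - 4942) = (-47 - 4904)/(-1229 - 4942) = -4951/(-6171) = -4951*(-1/6171) = 4951/6171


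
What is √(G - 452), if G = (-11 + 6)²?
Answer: I*√427 ≈ 20.664*I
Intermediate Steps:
G = 25 (G = (-5)² = 25)
√(G - 452) = √(25 - 452) = √(-427) = I*√427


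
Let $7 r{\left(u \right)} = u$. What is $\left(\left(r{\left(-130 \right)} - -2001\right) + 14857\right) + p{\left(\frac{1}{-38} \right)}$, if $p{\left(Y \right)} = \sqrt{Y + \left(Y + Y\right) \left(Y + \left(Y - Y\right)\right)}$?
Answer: $\frac{117876}{7} + \frac{3 i}{19} \approx 16839.0 + 0.15789 i$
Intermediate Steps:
$r{\left(u \right)} = \frac{u}{7}$
$p{\left(Y \right)} = \sqrt{Y + 2 Y^{2}}$ ($p{\left(Y \right)} = \sqrt{Y + 2 Y \left(Y + 0\right)} = \sqrt{Y + 2 Y Y} = \sqrt{Y + 2 Y^{2}}$)
$\left(\left(r{\left(-130 \right)} - -2001\right) + 14857\right) + p{\left(\frac{1}{-38} \right)} = \left(\left(\frac{1}{7} \left(-130\right) - -2001\right) + 14857\right) + \sqrt{\frac{1 + \frac{2}{-38}}{-38}} = \left(\left(- \frac{130}{7} + 2001\right) + 14857\right) + \sqrt{- \frac{1 + 2 \left(- \frac{1}{38}\right)}{38}} = \left(\frac{13877}{7} + 14857\right) + \sqrt{- \frac{1 - \frac{1}{19}}{38}} = \frac{117876}{7} + \sqrt{\left(- \frac{1}{38}\right) \frac{18}{19}} = \frac{117876}{7} + \sqrt{- \frac{9}{361}} = \frac{117876}{7} + \frac{3 i}{19}$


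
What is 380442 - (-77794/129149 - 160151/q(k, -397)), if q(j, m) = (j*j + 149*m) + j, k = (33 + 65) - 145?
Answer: 2800162666787633/7360330659 ≈ 3.8044e+5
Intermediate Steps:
k = -47 (k = 98 - 145 = -47)
q(j, m) = j + j² + 149*m (q(j, m) = (j² + 149*m) + j = j + j² + 149*m)
380442 - (-77794/129149 - 160151/q(k, -397)) = 380442 - (-77794/129149 - 160151/(-47 + (-47)² + 149*(-397))) = 380442 - (-77794*1/129149 - 160151/(-47 + 2209 - 59153)) = 380442 - (-77794/129149 - 160151/(-56991)) = 380442 - (-77794/129149 - 160151*(-1/56991)) = 380442 - (-77794/129149 + 160151/56991) = 380442 - 1*16249783645/7360330659 = 380442 - 16249783645/7360330659 = 2800162666787633/7360330659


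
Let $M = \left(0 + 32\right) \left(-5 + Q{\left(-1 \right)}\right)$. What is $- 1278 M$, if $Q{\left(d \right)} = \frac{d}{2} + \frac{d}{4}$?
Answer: $235152$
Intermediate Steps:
$Q{\left(d \right)} = \frac{3 d}{4}$ ($Q{\left(d \right)} = d \frac{1}{2} + d \frac{1}{4} = \frac{d}{2} + \frac{d}{4} = \frac{3 d}{4}$)
$M = -184$ ($M = \left(0 + 32\right) \left(-5 + \frac{3}{4} \left(-1\right)\right) = 32 \left(-5 - \frac{3}{4}\right) = 32 \left(- \frac{23}{4}\right) = -184$)
$- 1278 M = \left(-1278\right) \left(-184\right) = 235152$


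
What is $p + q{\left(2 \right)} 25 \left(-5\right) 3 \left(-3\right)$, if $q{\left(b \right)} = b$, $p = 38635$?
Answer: $40885$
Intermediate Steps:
$p + q{\left(2 \right)} 25 \left(-5\right) 3 \left(-3\right) = 38635 + 2 \cdot 25 \left(-5\right) 3 \left(-3\right) = 38635 + 50 \left(\left(-15\right) \left(-3\right)\right) = 38635 + 50 \cdot 45 = 38635 + 2250 = 40885$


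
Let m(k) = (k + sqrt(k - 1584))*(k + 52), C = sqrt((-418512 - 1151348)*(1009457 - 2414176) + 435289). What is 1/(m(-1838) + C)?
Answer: 1/(3282668 + sqrt(2205212604629) - 1786*I*sqrt(3422)) ≈ 2.0965e-7 + 4.5941e-9*I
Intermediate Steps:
C = sqrt(2205212604629) (C = sqrt(-1569860*(-1404719) + 435289) = sqrt(2205212169340 + 435289) = sqrt(2205212604629) ≈ 1.4850e+6)
m(k) = (52 + k)*(k + sqrt(-1584 + k)) (m(k) = (k + sqrt(-1584 + k))*(52 + k) = (52 + k)*(k + sqrt(-1584 + k)))
1/(m(-1838) + C) = 1/(((-1838)**2 + 52*(-1838) + 52*sqrt(-1584 - 1838) - 1838*sqrt(-1584 - 1838)) + sqrt(2205212604629)) = 1/((3378244 - 95576 + 52*sqrt(-3422) - 1838*I*sqrt(3422)) + sqrt(2205212604629)) = 1/((3378244 - 95576 + 52*(I*sqrt(3422)) - 1838*I*sqrt(3422)) + sqrt(2205212604629)) = 1/((3378244 - 95576 + 52*I*sqrt(3422) - 1838*I*sqrt(3422)) + sqrt(2205212604629)) = 1/((3282668 - 1786*I*sqrt(3422)) + sqrt(2205212604629)) = 1/(3282668 + sqrt(2205212604629) - 1786*I*sqrt(3422))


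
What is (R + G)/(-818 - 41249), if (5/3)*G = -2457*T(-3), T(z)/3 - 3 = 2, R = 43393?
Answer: -21280/42067 ≈ -0.50586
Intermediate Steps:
T(z) = 15 (T(z) = 9 + 3*2 = 9 + 6 = 15)
G = -22113 (G = 3*(-2457*15)/5 = (3/5)*(-36855) = -22113)
(R + G)/(-818 - 41249) = (43393 - 22113)/(-818 - 41249) = 21280/(-42067) = 21280*(-1/42067) = -21280/42067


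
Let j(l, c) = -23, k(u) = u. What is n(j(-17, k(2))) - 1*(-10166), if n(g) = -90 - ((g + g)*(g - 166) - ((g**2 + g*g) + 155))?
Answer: 2595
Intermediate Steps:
n(g) = 65 + 2*g**2 - 2*g*(-166 + g) (n(g) = -90 - ((2*g)*(-166 + g) - ((g**2 + g**2) + 155)) = -90 - (2*g*(-166 + g) - (2*g**2 + 155)) = -90 - (2*g*(-166 + g) - (155 + 2*g**2)) = -90 - (2*g*(-166 + g) + (-155 - 2*g**2)) = -90 - (-155 - 2*g**2 + 2*g*(-166 + g)) = -90 + (155 + 2*g**2 - 2*g*(-166 + g)) = 65 + 2*g**2 - 2*g*(-166 + g))
n(j(-17, k(2))) - 1*(-10166) = (65 + 332*(-23)) - 1*(-10166) = (65 - 7636) + 10166 = -7571 + 10166 = 2595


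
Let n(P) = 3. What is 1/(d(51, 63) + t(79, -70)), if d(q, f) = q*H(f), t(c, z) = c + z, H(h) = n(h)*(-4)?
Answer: -1/603 ≈ -0.0016584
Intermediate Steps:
H(h) = -12 (H(h) = 3*(-4) = -12)
d(q, f) = -12*q (d(q, f) = q*(-12) = -12*q)
1/(d(51, 63) + t(79, -70)) = 1/(-12*51 + (79 - 70)) = 1/(-612 + 9) = 1/(-603) = -1/603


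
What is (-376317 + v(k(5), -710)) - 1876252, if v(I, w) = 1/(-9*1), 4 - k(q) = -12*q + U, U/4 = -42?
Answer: -20273122/9 ≈ -2.2526e+6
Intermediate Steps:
U = -168 (U = 4*(-42) = -168)
k(q) = 172 + 12*q (k(q) = 4 - (-12*q - 168) = 4 - (-168 - 12*q) = 4 + (168 + 12*q) = 172 + 12*q)
v(I, w) = -⅑ (v(I, w) = 1/(-9) = -⅑)
(-376317 + v(k(5), -710)) - 1876252 = (-376317 - ⅑) - 1876252 = -3386854/9 - 1876252 = -20273122/9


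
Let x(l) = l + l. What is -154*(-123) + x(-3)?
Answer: 18936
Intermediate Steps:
x(l) = 2*l
-154*(-123) + x(-3) = -154*(-123) + 2*(-3) = 18942 - 6 = 18936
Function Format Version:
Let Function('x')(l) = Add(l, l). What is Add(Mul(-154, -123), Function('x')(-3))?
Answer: 18936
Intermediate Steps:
Function('x')(l) = Mul(2, l)
Add(Mul(-154, -123), Function('x')(-3)) = Add(Mul(-154, -123), Mul(2, -3)) = Add(18942, -6) = 18936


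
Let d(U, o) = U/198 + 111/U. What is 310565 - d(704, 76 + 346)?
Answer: 1967716313/6336 ≈ 3.1056e+5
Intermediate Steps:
d(U, o) = 111/U + U/198 (d(U, o) = U*(1/198) + 111/U = U/198 + 111/U = 111/U + U/198)
310565 - d(704, 76 + 346) = 310565 - (111/704 + (1/198)*704) = 310565 - (111*(1/704) + 32/9) = 310565 - (111/704 + 32/9) = 310565 - 1*23527/6336 = 310565 - 23527/6336 = 1967716313/6336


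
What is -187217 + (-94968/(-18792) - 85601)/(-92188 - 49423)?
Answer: -6919606158665/36960471 ≈ -1.8722e+5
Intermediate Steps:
-187217 + (-94968/(-18792) - 85601)/(-92188 - 49423) = -187217 + (-94968*(-1/18792) - 85601)/(-141611) = -187217 + (1319/261 - 85601)*(-1/141611) = -187217 - 22340542/261*(-1/141611) = -187217 + 22340542/36960471 = -6919606158665/36960471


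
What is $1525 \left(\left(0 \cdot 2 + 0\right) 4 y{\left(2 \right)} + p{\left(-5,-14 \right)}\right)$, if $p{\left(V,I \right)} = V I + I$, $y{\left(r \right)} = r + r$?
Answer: $85400$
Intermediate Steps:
$y{\left(r \right)} = 2 r$
$p{\left(V,I \right)} = I + I V$ ($p{\left(V,I \right)} = I V + I = I + I V$)
$1525 \left(\left(0 \cdot 2 + 0\right) 4 y{\left(2 \right)} + p{\left(-5,-14 \right)}\right) = 1525 \left(\left(0 \cdot 2 + 0\right) 4 \cdot 2 \cdot 2 - 14 \left(1 - 5\right)\right) = 1525 \left(\left(0 + 0\right) 4 \cdot 4 - -56\right) = 1525 \left(0 \cdot 4 \cdot 4 + 56\right) = 1525 \left(0 \cdot 4 + 56\right) = 1525 \left(0 + 56\right) = 1525 \cdot 56 = 85400$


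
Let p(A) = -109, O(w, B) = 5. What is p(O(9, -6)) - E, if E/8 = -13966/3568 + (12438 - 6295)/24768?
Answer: -55004993/690408 ≈ -79.670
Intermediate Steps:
E = -20249479/690408 (E = 8*(-13966/3568 + (12438 - 6295)/24768) = 8*(-13966*1/3568 + 6143*(1/24768)) = 8*(-6983/1784 + 6143/24768) = 8*(-20249479/5523264) = -20249479/690408 ≈ -29.330)
p(O(9, -6)) - E = -109 - 1*(-20249479/690408) = -109 + 20249479/690408 = -55004993/690408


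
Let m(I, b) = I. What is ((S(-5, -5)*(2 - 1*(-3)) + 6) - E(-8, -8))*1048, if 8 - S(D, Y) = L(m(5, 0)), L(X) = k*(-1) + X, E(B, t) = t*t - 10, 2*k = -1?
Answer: -37204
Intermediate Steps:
k = -½ (k = (½)*(-1) = -½ ≈ -0.50000)
E(B, t) = -10 + t² (E(B, t) = t² - 10 = -10 + t²)
L(X) = ½ + X (L(X) = -½*(-1) + X = ½ + X)
S(D, Y) = 5/2 (S(D, Y) = 8 - (½ + 5) = 8 - 1*11/2 = 8 - 11/2 = 5/2)
((S(-5, -5)*(2 - 1*(-3)) + 6) - E(-8, -8))*1048 = ((5*(2 - 1*(-3))/2 + 6) - (-10 + (-8)²))*1048 = ((5*(2 + 3)/2 + 6) - (-10 + 64))*1048 = (((5/2)*5 + 6) - 1*54)*1048 = ((25/2 + 6) - 54)*1048 = (37/2 - 54)*1048 = -71/2*1048 = -37204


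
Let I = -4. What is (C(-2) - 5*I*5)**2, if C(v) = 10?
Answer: 12100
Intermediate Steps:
(C(-2) - 5*I*5)**2 = (10 - 5*(-4)*5)**2 = (10 + 20*5)**2 = (10 + 100)**2 = 110**2 = 12100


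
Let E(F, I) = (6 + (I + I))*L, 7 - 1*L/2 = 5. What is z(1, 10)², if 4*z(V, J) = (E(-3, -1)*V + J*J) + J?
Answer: 3969/4 ≈ 992.25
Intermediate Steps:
L = 4 (L = 14 - 2*5 = 14 - 10 = 4)
E(F, I) = 24 + 8*I (E(F, I) = (6 + (I + I))*4 = (6 + 2*I)*4 = 24 + 8*I)
z(V, J) = 4*V + J/4 + J²/4 (z(V, J) = (((24 + 8*(-1))*V + J*J) + J)/4 = (((24 - 8)*V + J²) + J)/4 = ((16*V + J²) + J)/4 = ((J² + 16*V) + J)/4 = (J + J² + 16*V)/4 = 4*V + J/4 + J²/4)
z(1, 10)² = (4*1 + (¼)*10 + (¼)*10²)² = (4 + 5/2 + (¼)*100)² = (4 + 5/2 + 25)² = (63/2)² = 3969/4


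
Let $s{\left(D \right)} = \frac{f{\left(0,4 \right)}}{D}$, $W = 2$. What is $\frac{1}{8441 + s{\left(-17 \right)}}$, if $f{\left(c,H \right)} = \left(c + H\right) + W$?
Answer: $\frac{17}{143491} \approx 0.00011847$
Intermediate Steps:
$f{\left(c,H \right)} = 2 + H + c$ ($f{\left(c,H \right)} = \left(c + H\right) + 2 = \left(H + c\right) + 2 = 2 + H + c$)
$s{\left(D \right)} = \frac{6}{D}$ ($s{\left(D \right)} = \frac{2 + 4 + 0}{D} = \frac{6}{D}$)
$\frac{1}{8441 + s{\left(-17 \right)}} = \frac{1}{8441 + \frac{6}{-17}} = \frac{1}{8441 + 6 \left(- \frac{1}{17}\right)} = \frac{1}{8441 - \frac{6}{17}} = \frac{1}{\frac{143491}{17}} = \frac{17}{143491}$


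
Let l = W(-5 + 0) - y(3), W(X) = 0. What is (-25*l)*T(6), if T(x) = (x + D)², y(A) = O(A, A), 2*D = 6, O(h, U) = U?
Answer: 6075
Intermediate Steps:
D = 3 (D = (½)*6 = 3)
y(A) = A
T(x) = (3 + x)² (T(x) = (x + 3)² = (3 + x)²)
l = -3 (l = 0 - 1*3 = 0 - 3 = -3)
(-25*l)*T(6) = (-25*(-3))*(3 + 6)² = 75*9² = 75*81 = 6075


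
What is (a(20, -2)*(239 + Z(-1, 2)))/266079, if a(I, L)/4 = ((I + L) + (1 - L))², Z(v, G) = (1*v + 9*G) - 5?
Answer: 147588/88693 ≈ 1.6640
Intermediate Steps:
Z(v, G) = -5 + v + 9*G (Z(v, G) = (v + 9*G) - 5 = -5 + v + 9*G)
a(I, L) = 4*(1 + I)² (a(I, L) = 4*((I + L) + (1 - L))² = 4*(1 + I)²)
(a(20, -2)*(239 + Z(-1, 2)))/266079 = ((4*(1 + 20)²)*(239 + (-5 - 1 + 9*2)))/266079 = ((4*21²)*(239 + (-5 - 1 + 18)))*(1/266079) = ((4*441)*(239 + 12))*(1/266079) = (1764*251)*(1/266079) = 442764*(1/266079) = 147588/88693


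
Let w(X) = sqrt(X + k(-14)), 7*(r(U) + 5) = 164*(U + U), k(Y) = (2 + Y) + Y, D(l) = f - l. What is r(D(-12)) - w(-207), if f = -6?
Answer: 1933/7 - I*sqrt(233) ≈ 276.14 - 15.264*I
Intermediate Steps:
D(l) = -6 - l
k(Y) = 2 + 2*Y
r(U) = -5 + 328*U/7 (r(U) = -5 + (164*(U + U))/7 = -5 + (164*(2*U))/7 = -5 + (328*U)/7 = -5 + 328*U/7)
w(X) = sqrt(-26 + X) (w(X) = sqrt(X + (2 + 2*(-14))) = sqrt(X + (2 - 28)) = sqrt(X - 26) = sqrt(-26 + X))
r(D(-12)) - w(-207) = (-5 + 328*(-6 - 1*(-12))/7) - sqrt(-26 - 207) = (-5 + 328*(-6 + 12)/7) - sqrt(-233) = (-5 + (328/7)*6) - I*sqrt(233) = (-5 + 1968/7) - I*sqrt(233) = 1933/7 - I*sqrt(233)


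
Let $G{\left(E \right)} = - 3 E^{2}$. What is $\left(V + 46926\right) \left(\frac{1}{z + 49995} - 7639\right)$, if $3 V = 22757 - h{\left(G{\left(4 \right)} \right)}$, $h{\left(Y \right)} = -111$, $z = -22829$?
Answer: $- \frac{5659998918693}{13583} \approx -4.167 \cdot 10^{8}$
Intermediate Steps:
$V = \frac{22868}{3}$ ($V = \frac{22757 - -111}{3} = \frac{22757 + 111}{3} = \frac{1}{3} \cdot 22868 = \frac{22868}{3} \approx 7622.7$)
$\left(V + 46926\right) \left(\frac{1}{z + 49995} - 7639\right) = \left(\frac{22868}{3} + 46926\right) \left(\frac{1}{-22829 + 49995} - 7639\right) = \frac{163646 \left(\frac{1}{27166} - 7639\right)}{3} = \frac{163646}{3} \left(- \frac{207521073}{27166}\right) = - \frac{5659998918693}{13583}$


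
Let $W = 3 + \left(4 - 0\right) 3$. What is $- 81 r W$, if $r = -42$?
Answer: $51030$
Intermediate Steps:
$W = 15$ ($W = 3 + \left(4 + 0\right) 3 = 3 + 4 \cdot 3 = 3 + 12 = 15$)
$- 81 r W = \left(-81\right) \left(-42\right) 15 = 3402 \cdot 15 = 51030$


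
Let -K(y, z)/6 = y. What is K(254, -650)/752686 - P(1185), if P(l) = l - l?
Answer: -762/376343 ≈ -0.0020247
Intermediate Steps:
K(y, z) = -6*y
P(l) = 0
K(254, -650)/752686 - P(1185) = -6*254/752686 - 1*0 = -1524*1/752686 + 0 = -762/376343 + 0 = -762/376343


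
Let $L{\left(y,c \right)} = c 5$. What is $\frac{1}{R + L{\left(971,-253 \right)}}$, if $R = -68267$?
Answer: $- \frac{1}{69532} \approx -1.4382 \cdot 10^{-5}$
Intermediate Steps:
$L{\left(y,c \right)} = 5 c$
$\frac{1}{R + L{\left(971,-253 \right)}} = \frac{1}{-68267 + 5 \left(-253\right)} = \frac{1}{-68267 - 1265} = \frac{1}{-69532} = - \frac{1}{69532}$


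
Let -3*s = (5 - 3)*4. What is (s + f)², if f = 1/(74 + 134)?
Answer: 2758921/389376 ≈ 7.0855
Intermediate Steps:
f = 1/208 ≈ 0.0048077
s = -8/3 (s = -(5 - 3)*4/3 = -2*4/3 = -⅓*8 = -8/3 ≈ -2.6667)
(s + f)² = (-8/3 + 1/208)² = (-1661/624)² = 2758921/389376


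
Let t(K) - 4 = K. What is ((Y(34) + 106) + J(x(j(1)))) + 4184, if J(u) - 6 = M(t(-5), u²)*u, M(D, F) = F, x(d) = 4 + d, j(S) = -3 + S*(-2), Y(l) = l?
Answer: 4329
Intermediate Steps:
t(K) = 4 + K
j(S) = -3 - 2*S
J(u) = 6 + u³ (J(u) = 6 + u²*u = 6 + u³)
((Y(34) + 106) + J(x(j(1)))) + 4184 = ((34 + 106) + (6 + (4 + (-3 - 2*1))³)) + 4184 = (140 + (6 + (4 + (-3 - 2))³)) + 4184 = (140 + (6 + (4 - 5)³)) + 4184 = (140 + (6 + (-1)³)) + 4184 = (140 + (6 - 1)) + 4184 = (140 + 5) + 4184 = 145 + 4184 = 4329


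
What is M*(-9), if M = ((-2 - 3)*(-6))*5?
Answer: -1350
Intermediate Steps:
M = 150 (M = -5*(-6)*5 = 30*5 = 150)
M*(-9) = 150*(-9) = -1350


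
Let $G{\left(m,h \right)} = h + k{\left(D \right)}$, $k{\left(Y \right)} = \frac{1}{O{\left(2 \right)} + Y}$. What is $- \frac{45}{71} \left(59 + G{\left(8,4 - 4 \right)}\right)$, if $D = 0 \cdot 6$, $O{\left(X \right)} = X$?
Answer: $- \frac{5355}{142} \approx -37.711$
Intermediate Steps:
$D = 0$
$k{\left(Y \right)} = \frac{1}{2 + Y}$
$G{\left(m,h \right)} = \frac{1}{2} + h$ ($G{\left(m,h \right)} = h + \frac{1}{2 + 0} = h + \frac{1}{2} = \frac{1}{2} + h$)
$- \frac{45}{71} \left(59 + G{\left(8,4 - 4 \right)}\right) = - \frac{45}{71} \left(59 + \left(\frac{1}{2} + \left(4 - 4\right)\right)\right) = \left(-45\right) \frac{1}{71} \left(59 + \left(\frac{1}{2} + 0\right)\right) = - \frac{45 \left(59 + \frac{1}{2}\right)}{71} = \left(- \frac{45}{71}\right) \frac{119}{2} = - \frac{5355}{142}$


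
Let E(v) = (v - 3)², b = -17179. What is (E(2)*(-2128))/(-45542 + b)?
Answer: 2128/62721 ≈ 0.033928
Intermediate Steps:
E(v) = (-3 + v)²
(E(2)*(-2128))/(-45542 + b) = ((-3 + 2)²*(-2128))/(-45542 - 17179) = ((-1)²*(-2128))/(-62721) = (1*(-2128))*(-1/62721) = -2128*(-1/62721) = 2128/62721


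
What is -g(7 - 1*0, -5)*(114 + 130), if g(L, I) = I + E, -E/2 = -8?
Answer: -2684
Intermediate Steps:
E = 16 (E = -2*(-8) = 16)
g(L, I) = 16 + I (g(L, I) = I + 16 = 16 + I)
-g(7 - 1*0, -5)*(114 + 130) = -(16 - 5)*(114 + 130) = -11*244 = -1*2684 = -2684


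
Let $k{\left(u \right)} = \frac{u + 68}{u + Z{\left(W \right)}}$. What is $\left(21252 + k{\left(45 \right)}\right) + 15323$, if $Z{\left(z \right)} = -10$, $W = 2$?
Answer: $\frac{1280238}{35} \approx 36578.0$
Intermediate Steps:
$k{\left(u \right)} = \frac{68 + u}{-10 + u}$ ($k{\left(u \right)} = \frac{u + 68}{u - 10} = \frac{68 + u}{-10 + u}$)
$\left(21252 + k{\left(45 \right)}\right) + 15323 = \left(21252 + \frac{68 + 45}{-10 + 45}\right) + 15323 = \left(21252 + \frac{1}{35} \cdot 113\right) + 15323 = \left(21252 + \frac{113}{35}\right) + 15323 = \frac{743933}{35} + 15323 = \frac{1280238}{35}$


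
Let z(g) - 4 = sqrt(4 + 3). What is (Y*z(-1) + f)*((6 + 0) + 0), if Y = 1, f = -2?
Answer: 12 + 6*sqrt(7) ≈ 27.875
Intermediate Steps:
z(g) = 4 + sqrt(7) (z(g) = 4 + sqrt(4 + 3) = 4 + sqrt(7))
(Y*z(-1) + f)*((6 + 0) + 0) = (1*(4 + sqrt(7)) - 2)*((6 + 0) + 0) = ((4 + sqrt(7)) - 2)*(6 + 0) = (2 + sqrt(7))*6 = 12 + 6*sqrt(7)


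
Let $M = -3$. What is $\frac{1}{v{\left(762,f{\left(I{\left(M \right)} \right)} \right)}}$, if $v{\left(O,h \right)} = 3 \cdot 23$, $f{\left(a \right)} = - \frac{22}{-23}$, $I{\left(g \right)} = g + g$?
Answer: $\frac{1}{69} \approx 0.014493$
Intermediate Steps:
$I{\left(g \right)} = 2 g$
$f{\left(a \right)} = \frac{22}{23}$ ($f{\left(a \right)} = \left(-22\right) \left(- \frac{1}{23}\right) = \frac{22}{23}$)
$v{\left(O,h \right)} = 69$
$\frac{1}{v{\left(762,f{\left(I{\left(M \right)} \right)} \right)}} = \frac{1}{69}$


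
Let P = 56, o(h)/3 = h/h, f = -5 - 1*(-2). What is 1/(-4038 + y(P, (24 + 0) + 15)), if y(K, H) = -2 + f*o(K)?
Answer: -1/4049 ≈ -0.00024697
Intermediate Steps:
f = -3 (f = -5 + 2 = -3)
o(h) = 3 (o(h) = 3*(h/h) = 3*1 = 3)
y(K, H) = -11 (y(K, H) = -2 - 3*3 = -2 - 9 = -11)
1/(-4038 + y(P, (24 + 0) + 15)) = 1/(-4038 - 11) = 1/(-4049) = -1/4049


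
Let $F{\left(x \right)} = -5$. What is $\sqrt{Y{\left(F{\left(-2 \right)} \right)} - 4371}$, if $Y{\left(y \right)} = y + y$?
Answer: $i \sqrt{4381} \approx 66.189 i$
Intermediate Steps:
$Y{\left(y \right)} = 2 y$
$\sqrt{Y{\left(F{\left(-2 \right)} \right)} - 4371} = \sqrt{2 \left(-5\right) - 4371} = \sqrt{-10 - 4371} = \sqrt{-4381} = i \sqrt{4381}$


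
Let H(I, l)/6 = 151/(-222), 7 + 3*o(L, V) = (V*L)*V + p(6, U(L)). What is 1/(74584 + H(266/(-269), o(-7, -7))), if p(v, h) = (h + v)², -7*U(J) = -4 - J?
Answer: 37/2759457 ≈ 1.3408e-5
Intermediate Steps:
U(J) = 4/7 + J/7 (U(J) = -(-4 - J)/7 = 4/7 + J/7)
o(L, V) = -7/3 + (46/7 + L/7)²/3 + L*V²/3 (o(L, V) = -7/3 + ((V*L)*V + ((4/7 + L/7) + 6)²)/3 = -7/3 + ((L*V)*V + (46/7 + L/7)²)/3 = -7/3 + (L*V² + (46/7 + L/7)²)/3 = -7/3 + ((46/7 + L/7)² + L*V²)/3 = -7/3 + ((46/7 + L/7)²/3 + L*V²/3) = -7/3 + (46/7 + L/7)²/3 + L*V²/3)
H(I, l) = -151/37 (H(I, l) = 6*(151/(-222)) = 6*(151*(-1/222)) = 6*(-151/222) = -151/37)
1/(74584 + H(266/(-269), o(-7, -7))) = 1/(74584 - 151/37) = 1/(2759457/37) = 37/2759457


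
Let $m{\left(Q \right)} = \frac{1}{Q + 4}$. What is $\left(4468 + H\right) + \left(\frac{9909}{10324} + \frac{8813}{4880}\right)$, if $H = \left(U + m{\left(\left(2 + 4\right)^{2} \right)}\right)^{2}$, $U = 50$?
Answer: $\frac{1756604848901}{251905600} \approx 6973.3$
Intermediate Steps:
$m{\left(Q \right)} = \frac{1}{4 + Q}$
$H = \frac{4004001}{1600}$ ($H = \left(50 + \frac{1}{4 + \left(2 + 4\right)^{2}}\right)^{2} = \left(50 + \frac{1}{4 + 6^{2}}\right)^{2} = \left(50 + \frac{1}{4 + 36}\right)^{2} = \left(50 + \frac{1}{40}\right)^{2} = \left(\frac{2001}{40}\right)^{2} = \frac{4004001}{1600} \approx 2502.5$)
$\left(4468 + H\right) + \left(\frac{9909}{10324} + \frac{8813}{4880}\right) = \left(4468 + \frac{4004001}{1600}\right) + \left(\frac{9909}{10324} + \frac{8813}{4880}\right) = \frac{11152801}{1600} + \left(9909 \cdot \frac{1}{10324} + 8813 \cdot \frac{1}{4880}\right) = \frac{11152801}{1600} + \left(\frac{9909}{10324} + \frac{8813}{4880}\right) = \frac{11152801}{1600} + \frac{34835333}{12595280} = \frac{1756604848901}{251905600}$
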